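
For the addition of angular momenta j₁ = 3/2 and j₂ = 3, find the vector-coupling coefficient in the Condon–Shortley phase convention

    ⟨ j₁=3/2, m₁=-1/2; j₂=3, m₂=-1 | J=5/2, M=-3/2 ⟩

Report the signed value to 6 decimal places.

triangle: 2!×1!×4!/8! = 48/40320
(j±m)!: 1!×2!×2!×4!×1!×4! = 2304
prefactor² = (2J+1)×Δ×N² = 576/35
  k=1: −1/(1!×1!×1!×1!×0!×3!) = -1/6
  k=2: +1/(2!×0!×0!×0!×1!×4!) = 1/48
Σ = -7/48  ⇒  CG² = 576/35×(-7/48)² = 7/20
CG = −√(7/20) = -0.591608

-0.591608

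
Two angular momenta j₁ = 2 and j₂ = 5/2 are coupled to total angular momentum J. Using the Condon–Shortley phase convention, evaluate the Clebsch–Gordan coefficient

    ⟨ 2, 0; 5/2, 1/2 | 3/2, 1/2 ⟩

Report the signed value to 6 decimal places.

√[4·3!1!2!/7! · 2!2!3!2!2!1!] = √(32/35)
  +(−1)^1/∏(1,2,1,2,0,0)! = -1/4  (running -1/4)
  +(−1)^2/∏(2,1,0,1,1,1)! = 1/2  (running 1/4)
⟨..|..⟩ = √(32/35)·(1/4) = +0.239046

+√(2/35) ≈ +0.239046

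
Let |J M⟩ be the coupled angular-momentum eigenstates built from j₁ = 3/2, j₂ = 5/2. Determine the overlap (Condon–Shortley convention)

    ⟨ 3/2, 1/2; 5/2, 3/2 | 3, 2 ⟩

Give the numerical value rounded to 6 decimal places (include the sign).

triangle: 1!*2!*4!/8! = 48/40320
(j±m)!: 2!*1!*4!*1!*5!*1! = 5760
prefactor² = (2J+1)*Δ*N² = 48
  k=0: +1/(0!*1!*1!*4!*1!*0!) = 1/24
  k=1: −1/(1!*0!*0!*3!*2!*1!) = -1/12
Σ = -1/24  ⇒  CG² = 48*(-1/24)² = 1/12
CG = −√(1/12) = -0.288675

−√(1/12) ≈ -0.288675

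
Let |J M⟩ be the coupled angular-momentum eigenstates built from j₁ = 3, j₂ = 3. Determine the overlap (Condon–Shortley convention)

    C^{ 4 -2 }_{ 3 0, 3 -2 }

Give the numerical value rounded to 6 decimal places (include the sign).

√[9·2!4!4!/11! · 3!3!1!5!2!6!] = √(124416/77)
  +(−1)^0/∏(0,2,3,1,1,3)! = 1/72  (running 1/72)
  +(−1)^1/∏(1,1,2,0,2,4)! = -1/96  (running 1/288)
⟨..|..⟩ = √(124416/77)·(1/288) = +0.139573

+0.139573  (= +√(3/154))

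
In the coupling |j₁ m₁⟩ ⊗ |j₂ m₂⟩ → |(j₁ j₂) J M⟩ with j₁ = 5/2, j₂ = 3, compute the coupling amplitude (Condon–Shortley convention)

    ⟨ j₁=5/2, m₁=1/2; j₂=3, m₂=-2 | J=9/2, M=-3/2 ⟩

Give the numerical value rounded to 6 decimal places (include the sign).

j₁+j₂−J=1  J+j₁−j₂=4  J−j₁+j₂=5  j₁+j₂+J+1=11
(j₁±m₁, j₂±m₂, J±M) = (3,2,1,5,3,6)
P² = 345600/77
sum k=0..1:
  [0] +1/96 = 1/96
  [1] −1/720 = -1/720
S = 13/1440
C² = P²·S² = 169/462 ; C = +0.604815

+0.604815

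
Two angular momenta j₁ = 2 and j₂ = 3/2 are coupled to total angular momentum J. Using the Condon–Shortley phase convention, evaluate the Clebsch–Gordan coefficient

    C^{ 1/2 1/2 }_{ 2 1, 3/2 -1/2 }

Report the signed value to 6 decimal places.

-0.547723

triangle: 3!×1!×0!/5! = 6/120
(j±m)!: 3!×1!×1!×2!×1!×0! = 12
prefactor² = (2J+1)×Δ×N² = 6/5
  k=1: −1/(1!×2!×0!×0!×1!×0!) = -1/2
Σ = -1/2  ⇒  CG² = 6/5×(-1/2)² = 3/10
CG = −√(3/10) = -0.547723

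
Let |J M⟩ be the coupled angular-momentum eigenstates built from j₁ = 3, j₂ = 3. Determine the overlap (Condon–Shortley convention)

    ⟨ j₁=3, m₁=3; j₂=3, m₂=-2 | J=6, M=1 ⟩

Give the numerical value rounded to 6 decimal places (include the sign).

j₁+j₂−J=0  J+j₁−j₂=6  J−j₁+j₂=6  j₁+j₂+J+1=13
(j₁±m₁, j₂±m₂, J±M) = (6,0,1,5,7,5)
P² = 622080000/11
sum k=0..0:
  [0] +1/86400 = 1/86400
S = 1/86400
C² = P²·S² = 1/132 ; C = +0.087039

+0.087039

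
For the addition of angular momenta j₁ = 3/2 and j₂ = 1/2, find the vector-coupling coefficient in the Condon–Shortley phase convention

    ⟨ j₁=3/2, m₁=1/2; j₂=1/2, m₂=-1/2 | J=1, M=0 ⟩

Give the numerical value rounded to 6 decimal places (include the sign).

+0.707107  (= +√(1/2))

√[3·1!2!0!/4! · 2!1!0!1!1!1!] = √(1/2)
  +(−1)^0/∏(0,1,1,0,1,0)! = 1  (running 1)
⟨..|..⟩ = √(1/2)·(1) = +0.707107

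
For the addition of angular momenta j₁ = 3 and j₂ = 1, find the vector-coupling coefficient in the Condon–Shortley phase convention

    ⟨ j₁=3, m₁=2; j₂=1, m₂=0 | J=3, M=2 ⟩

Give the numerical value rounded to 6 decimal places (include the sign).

+√(1/3) ≈ +0.577350

triangle: 1!×5!×1!/8! = 120/40320
(j±m)!: 5!×1!×1!×1!×5!×1! = 14400
prefactor² = (2J+1)×Δ×N² = 300
  k=0: +1/(0!×1!×1!×1!×4!×0!) = 1/24
  k=1: −1/(1!×0!×0!×0!×5!×1!) = -1/120
Σ = 1/30  ⇒  CG² = 300×1/30² = 1/3
CG = +√(1/3) = +0.577350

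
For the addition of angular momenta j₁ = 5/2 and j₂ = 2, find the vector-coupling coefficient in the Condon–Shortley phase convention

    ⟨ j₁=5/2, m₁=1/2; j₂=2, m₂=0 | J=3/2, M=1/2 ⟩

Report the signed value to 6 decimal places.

−√(2/35) ≈ -0.239046

j₁+j₂−J=3  J+j₁−j₂=2  J−j₁+j₂=1  j₁+j₂+J+1=7
(j₁±m₁, j₂±m₂, J±M) = (3,2,2,2,2,1)
P² = 32/35
sum k=1..2:
  [1] −1/2 = -1/2
  [2] +1/4 = 1/4
S = -1/4
C² = P²·S² = 2/35 ; C = -0.239046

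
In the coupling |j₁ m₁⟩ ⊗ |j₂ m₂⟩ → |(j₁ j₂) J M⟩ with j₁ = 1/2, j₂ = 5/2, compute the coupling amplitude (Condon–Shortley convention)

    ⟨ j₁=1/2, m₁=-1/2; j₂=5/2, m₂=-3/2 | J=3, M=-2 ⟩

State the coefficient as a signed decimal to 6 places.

+√(5/6) = +0.912871

j₁+j₂−J=0  J+j₁−j₂=1  J−j₁+j₂=5  j₁+j₂+J+1=7
(j₁±m₁, j₂±m₂, J±M) = (0,1,1,4,1,5)
P² = 480
sum k=0..0:
  [0] +1/24 = 1/24
S = 1/24
C² = P²·S² = 5/6 ; C = +0.912871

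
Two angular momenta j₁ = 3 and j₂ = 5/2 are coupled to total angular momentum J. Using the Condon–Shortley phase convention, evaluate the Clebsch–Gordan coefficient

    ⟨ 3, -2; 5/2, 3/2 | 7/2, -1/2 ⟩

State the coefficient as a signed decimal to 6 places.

triangle: 2!*4!*3!/10! = 288/3628800
(j±m)!: 1!*5!*4!*1!*3!*4! = 414720
prefactor² = (2J+1)*Δ*N² = 9216/35
  k=1: −1/(1!*1!*4!*3!*0!*0!) = -1/144
  k=2: +1/(2!*0!*3!*2!*1!*1!) = 1/24
Σ = 5/144  ⇒  CG² = 9216/35*5/144² = 20/63
CG = +√(20/63) = +0.563436

+0.563436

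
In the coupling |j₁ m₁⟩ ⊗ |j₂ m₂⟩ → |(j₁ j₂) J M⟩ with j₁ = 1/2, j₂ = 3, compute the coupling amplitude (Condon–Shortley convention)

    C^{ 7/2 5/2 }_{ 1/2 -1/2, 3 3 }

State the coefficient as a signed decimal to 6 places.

+0.377964

j₁+j₂−J=0  J+j₁−j₂=1  J−j₁+j₂=6  j₁+j₂+J+1=8
(j₁±m₁, j₂±m₂, J±M) = (0,1,6,0,6,1)
P² = 518400/7
sum k=0..0:
  [0] +1/720 = 1/720
S = 1/720
C² = P²·S² = 1/7 ; C = +0.377964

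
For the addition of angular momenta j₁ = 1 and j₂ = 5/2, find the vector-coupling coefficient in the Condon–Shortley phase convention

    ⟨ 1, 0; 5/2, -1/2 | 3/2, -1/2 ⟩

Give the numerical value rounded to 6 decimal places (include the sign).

√[4·2!0!3!/6! · 1!1!2!3!1!2!] = √(8/5)
  +(−1)^1/∏(1,1,0,1,0,2)! = -1/2  (running -1/2)
⟨..|..⟩ = √(8/5)·(-1/2) = -0.632456

-0.632456  (= −√(2/5))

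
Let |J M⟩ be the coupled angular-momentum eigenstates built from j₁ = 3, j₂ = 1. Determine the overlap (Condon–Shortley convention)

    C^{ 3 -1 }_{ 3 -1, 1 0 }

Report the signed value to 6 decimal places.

−√(1/12) = -0.288675

√[7·1!5!1!/8! · 2!4!1!1!2!4!] = √(48)
  +(−1)^0/∏(0,1,4,1,1,0)! = 1/24  (running 1/24)
  +(−1)^1/∏(1,0,3,0,2,1)! = -1/12  (running -1/24)
⟨..|..⟩ = √(48)·(-1/24) = -0.288675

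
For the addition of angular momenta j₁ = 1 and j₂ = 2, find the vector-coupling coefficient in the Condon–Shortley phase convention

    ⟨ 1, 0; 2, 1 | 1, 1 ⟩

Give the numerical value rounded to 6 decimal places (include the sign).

−√(3/10) = -0.547723

√[3·2!0!2!/5! · 1!1!3!1!2!0!] = √(6/5)
  +(−1)^1/∏(1,1,0,2,0,0)! = -1/2  (running -1/2)
⟨..|..⟩ = √(6/5)·(-1/2) = -0.547723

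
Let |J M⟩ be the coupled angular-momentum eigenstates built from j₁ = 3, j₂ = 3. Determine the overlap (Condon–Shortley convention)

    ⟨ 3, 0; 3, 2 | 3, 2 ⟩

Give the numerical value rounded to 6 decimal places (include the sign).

j₁+j₂−J=3  J+j₁−j₂=3  J−j₁+j₂=3  j₁+j₂+J+1=10
(j₁±m₁, j₂±m₂, J±M) = (3,3,5,1,5,1)
P² = 216
sum k=2..3:
  [2] +1/24 = 1/24
  [3] −1/72 = -1/72
S = 1/36
C² = P²·S² = 1/6 ; C = +0.408248

+√(1/6) ≈ +0.408248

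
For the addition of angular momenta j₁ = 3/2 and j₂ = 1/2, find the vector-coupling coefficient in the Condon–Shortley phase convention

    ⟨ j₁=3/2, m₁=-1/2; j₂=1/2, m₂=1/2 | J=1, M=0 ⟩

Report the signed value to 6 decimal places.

√[3·1!2!0!/4! · 1!2!1!0!1!1!] = √(1/2)
  +(−1)^1/∏(1,0,1,0,1,0)! = -1  (running -1)
⟨..|..⟩ = √(1/2)·(-1) = -0.707107

−√(1/2) = -0.707107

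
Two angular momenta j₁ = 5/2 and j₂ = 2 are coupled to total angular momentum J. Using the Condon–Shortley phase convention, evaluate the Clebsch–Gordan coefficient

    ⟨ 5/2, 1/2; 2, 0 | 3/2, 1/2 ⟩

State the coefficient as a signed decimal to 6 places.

triangle: 3!×2!×1!/7! = 12/5040
(j±m)!: 3!×2!×2!×2!×2!×1! = 96
prefactor² = (2J+1)×Δ×N² = 32/35
  k=1: −1/(1!×2!×1!×1!×1!×0!) = -1/2
  k=2: +1/(2!×1!×0!×0!×2!×1!) = 1/4
Σ = -1/4  ⇒  CG² = 32/35×(-1/4)² = 2/35
CG = −√(2/35) = -0.239046

−√(2/35) = -0.239046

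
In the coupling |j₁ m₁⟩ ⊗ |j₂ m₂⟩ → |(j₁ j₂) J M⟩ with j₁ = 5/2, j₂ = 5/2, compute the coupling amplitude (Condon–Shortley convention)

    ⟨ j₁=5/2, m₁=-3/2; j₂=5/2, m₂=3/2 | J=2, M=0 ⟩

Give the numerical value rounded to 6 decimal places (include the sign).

√[5·3!2!2!/8! · 1!4!4!1!2!2!] = √(48/7)
  +(−1)^2/∏(2,1,2,2,0,0)! = 1/8  (running 1/8)
  +(−1)^3/∏(3,0,1,1,1,1)! = -1/6  (running -1/24)
⟨..|..⟩ = √(48/7)·(-1/24) = -0.109109

-0.109109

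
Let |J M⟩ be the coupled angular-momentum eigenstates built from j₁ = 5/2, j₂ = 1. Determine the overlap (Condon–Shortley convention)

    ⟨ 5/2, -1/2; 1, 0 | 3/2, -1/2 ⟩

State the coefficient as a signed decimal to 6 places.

triangle: 2!*3!*0!/6! = 12/720
(j±m)!: 2!*3!*1!*1!*1!*2! = 24
prefactor² = (2J+1)*Δ*N² = 8/5
  k=1: −1/(1!*1!*2!*0!*1!*0!) = -1/2
Σ = -1/2  ⇒  CG² = 8/5*(-1/2)² = 2/5
CG = −√(2/5) = -0.632456

−√(2/5) ≈ -0.632456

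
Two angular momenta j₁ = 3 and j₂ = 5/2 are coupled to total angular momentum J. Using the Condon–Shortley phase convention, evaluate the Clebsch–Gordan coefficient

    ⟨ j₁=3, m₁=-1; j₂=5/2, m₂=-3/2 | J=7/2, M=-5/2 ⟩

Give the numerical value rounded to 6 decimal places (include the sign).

-0.398410

j₁+j₂−J=2  J+j₁−j₂=4  J−j₁+j₂=3  j₁+j₂+J+1=10
(j₁±m₁, j₂±m₂, J±M) = (2,4,1,4,1,6)
P² = 18432/35
sum k=0..1:
  [0] +1/96 = 1/96
  [1] −1/36 = -1/36
S = -5/288
C² = P²·S² = 10/63 ; C = -0.398410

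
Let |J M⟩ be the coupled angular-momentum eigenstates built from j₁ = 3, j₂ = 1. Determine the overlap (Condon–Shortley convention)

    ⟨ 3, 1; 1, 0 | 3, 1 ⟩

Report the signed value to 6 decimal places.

triangle: 1!·5!·1!/8! = 120/40320
(j±m)!: 4!·2!·1!·1!·4!·2! = 2304
prefactor² = (2J+1)·Δ·N² = 48
  k=0: +1/(0!·1!·2!·1!·3!·0!) = 1/12
  k=1: −1/(1!·0!·1!·0!·4!·1!) = -1/24
Σ = 1/24  ⇒  CG² = 48·1/24² = 1/12
CG = +√(1/12) = +0.288675

+√(1/12) = +0.288675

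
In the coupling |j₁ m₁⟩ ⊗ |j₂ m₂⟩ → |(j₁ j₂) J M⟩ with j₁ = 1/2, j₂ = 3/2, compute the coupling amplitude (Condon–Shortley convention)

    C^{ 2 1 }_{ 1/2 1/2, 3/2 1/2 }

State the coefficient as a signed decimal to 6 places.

triangle: 0!·1!·3!/5! = 6/120
(j±m)!: 1!·0!·2!·1!·3!·1! = 12
prefactor² = (2J+1)·Δ·N² = 3
  k=0: +1/(0!·0!·0!·2!·1!·1!) = 1/2
Σ = 1/2  ⇒  CG² = 3·1/2² = 3/4
CG = +√(3/4) = +0.866025

+0.866025  (= +√(3/4))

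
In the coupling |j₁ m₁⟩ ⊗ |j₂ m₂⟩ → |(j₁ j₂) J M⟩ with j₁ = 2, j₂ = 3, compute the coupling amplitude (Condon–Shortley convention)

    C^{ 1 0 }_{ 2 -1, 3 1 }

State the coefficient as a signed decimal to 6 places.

-0.478091

√[3·4!0!2!/7! · 1!3!4!2!1!1!] = √(288/35)
  +(−1)^3/∏(3,1,0,1,0,1)! = -1/6  (running -1/6)
⟨..|..⟩ = √(288/35)·(-1/6) = -0.478091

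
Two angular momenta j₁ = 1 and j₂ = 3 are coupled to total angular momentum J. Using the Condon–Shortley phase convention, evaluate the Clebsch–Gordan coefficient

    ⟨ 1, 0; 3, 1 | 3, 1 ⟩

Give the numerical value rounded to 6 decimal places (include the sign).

-0.288675

√[7·1!1!5!/8! · 1!1!4!2!4!2!] = √(48)
  +(−1)^0/∏(0,1,1,4,0,1)! = 1/24  (running 1/24)
  +(−1)^1/∏(1,0,0,3,1,2)! = -1/12  (running -1/24)
⟨..|..⟩ = √(48)·(-1/24) = -0.288675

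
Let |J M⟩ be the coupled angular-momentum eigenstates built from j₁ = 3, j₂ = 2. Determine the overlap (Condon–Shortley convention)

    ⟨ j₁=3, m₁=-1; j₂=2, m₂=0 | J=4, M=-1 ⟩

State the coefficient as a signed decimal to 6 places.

-0.327327

triangle: 1!*5!*3!/10! = 720/3628800
(j±m)!: 2!*4!*2!*2!*3!*5! = 138240
prefactor² = (2J+1)*Δ*N² = 1728/7
  k=0: +1/(0!*1!*4!*2!*1!*1!) = 1/48
  k=1: −1/(1!*0!*3!*1!*2!*2!) = -1/24
Σ = -1/48  ⇒  CG² = 1728/7*(-1/48)² = 3/28
CG = −√(3/28) = -0.327327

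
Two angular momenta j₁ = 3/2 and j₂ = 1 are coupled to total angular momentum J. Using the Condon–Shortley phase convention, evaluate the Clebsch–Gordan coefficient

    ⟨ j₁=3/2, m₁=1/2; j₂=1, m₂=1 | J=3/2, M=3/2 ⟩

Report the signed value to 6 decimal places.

√[4·1!2!1!/5! · 2!1!2!0!3!0!] = √(8/5)
  +(−1)^1/∏(1,0,0,1,2,0)! = -1/2  (running -1/2)
⟨..|..⟩ = √(8/5)·(-1/2) = -0.632456

−√(2/5) ≈ -0.632456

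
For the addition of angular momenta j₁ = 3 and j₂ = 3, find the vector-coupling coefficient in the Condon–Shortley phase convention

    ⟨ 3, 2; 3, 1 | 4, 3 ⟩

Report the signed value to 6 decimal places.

√[9·2!4!4!/11! · 5!1!4!2!7!1!] = √(82944/11)
  +(−1)^0/∏(0,2,1,4,3,0)! = 1/288  (running 1/288)
  +(−1)^1/∏(1,1,0,3,4,1)! = -1/144  (running -1/288)
⟨..|..⟩ = √(82944/11)·(-1/288) = -0.301511

−√(1/11) = -0.301511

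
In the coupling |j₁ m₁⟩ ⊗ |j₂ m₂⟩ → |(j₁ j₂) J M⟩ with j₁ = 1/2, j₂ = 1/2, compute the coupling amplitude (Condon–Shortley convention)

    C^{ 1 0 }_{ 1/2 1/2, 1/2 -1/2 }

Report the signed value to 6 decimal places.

triangle: 0!×1!×1!/3! = 1/6
(j±m)!: 1!×0!×0!×1!×1!×1! = 1
prefactor² = (2J+1)×Δ×N² = 1/2
  k=0: +1/(0!×0!×0!×0!×1!×1!) = 1
Σ = 1  ⇒  CG² = 1/2×1² = 1/2
CG = +√(1/2) = +0.707107

+√(1/2) = +0.707107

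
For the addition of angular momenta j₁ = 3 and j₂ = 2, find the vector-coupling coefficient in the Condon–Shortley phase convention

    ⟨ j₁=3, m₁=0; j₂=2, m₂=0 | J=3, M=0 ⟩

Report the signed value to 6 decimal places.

j₁+j₂−J=2  J+j₁−j₂=4  J−j₁+j₂=2  j₁+j₂+J+1=9
(j₁±m₁, j₂±m₂, J±M) = (3,3,2,2,3,3)
P² = 48/5
sum k=0..2:
  [0] +1/24 = 1/24
  [1] −1/4 = -1/4
  [2] +1/24 = 1/24
S = -1/6
C² = P²·S² = 4/15 ; C = -0.516398

−√(4/15) = -0.516398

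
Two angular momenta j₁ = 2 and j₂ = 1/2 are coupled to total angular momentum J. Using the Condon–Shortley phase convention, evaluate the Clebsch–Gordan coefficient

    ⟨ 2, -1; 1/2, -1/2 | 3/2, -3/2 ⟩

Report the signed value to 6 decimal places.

triangle: 1!*3!*0!/5! = 6/120
(j±m)!: 1!*3!*0!*1!*0!*3! = 36
prefactor² = (2J+1)*Δ*N² = 36/5
  k=0: +1/(0!*1!*3!*0!*0!*0!) = 1/6
Σ = 1/6  ⇒  CG² = 36/5*1/6² = 1/5
CG = +√(1/5) = +0.447214

+√(1/5) = +0.447214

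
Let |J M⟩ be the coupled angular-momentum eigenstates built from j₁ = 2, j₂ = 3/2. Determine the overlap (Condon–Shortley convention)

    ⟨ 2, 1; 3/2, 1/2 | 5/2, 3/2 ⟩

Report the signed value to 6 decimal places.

+0.169031

j₁+j₂−J=1  J+j₁−j₂=3  J−j₁+j₂=2  j₁+j₂+J+1=7
(j₁±m₁, j₂±m₂, J±M) = (3,1,2,1,4,1)
P² = 144/35
sum k=0..1:
  [0] +1/4 = 1/4
  [1] −1/6 = -1/6
S = 1/12
C² = P²·S² = 1/35 ; C = +0.169031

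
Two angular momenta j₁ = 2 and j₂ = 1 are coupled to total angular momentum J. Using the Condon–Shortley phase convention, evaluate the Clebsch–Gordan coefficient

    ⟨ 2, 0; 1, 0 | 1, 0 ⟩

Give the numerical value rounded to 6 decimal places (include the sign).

triangle: 2!·2!·0!/5! = 4/120
(j±m)!: 2!·2!·1!·1!·1!·1! = 4
prefactor² = (2J+1)·Δ·N² = 2/5
  k=1: −1/(1!·1!·1!·0!·1!·0!) = -1
Σ = -1  ⇒  CG² = 2/5·(-1)² = 2/5
CG = −√(2/5) = -0.632456

−√(2/5) = -0.632456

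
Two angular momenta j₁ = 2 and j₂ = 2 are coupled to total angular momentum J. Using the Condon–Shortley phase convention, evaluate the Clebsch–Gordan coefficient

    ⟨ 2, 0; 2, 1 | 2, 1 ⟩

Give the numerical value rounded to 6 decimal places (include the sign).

−√(1/14) ≈ -0.267261

√[5·2!2!2!/7! · 2!2!3!1!3!1!] = √(8/7)
  +(−1)^1/∏(1,1,1,2,1,0)! = -1/2  (running -1/2)
  +(−1)^2/∏(2,0,0,1,2,1)! = 1/4  (running -1/4)
⟨..|..⟩ = √(8/7)·(-1/4) = -0.267261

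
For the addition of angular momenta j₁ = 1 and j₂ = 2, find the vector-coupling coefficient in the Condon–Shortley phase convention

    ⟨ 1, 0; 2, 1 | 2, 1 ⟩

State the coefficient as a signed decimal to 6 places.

-0.408248  (= −√(1/6))

j₁+j₂−J=1  J+j₁−j₂=1  J−j₁+j₂=3  j₁+j₂+J+1=6
(j₁±m₁, j₂±m₂, J±M) = (1,1,3,1,3,1)
P² = 3/2
sum k=0..1:
  [0] +1/6 = 1/6
  [1] −1/2 = -1/2
S = -1/3
C² = P²·S² = 1/6 ; C = -0.408248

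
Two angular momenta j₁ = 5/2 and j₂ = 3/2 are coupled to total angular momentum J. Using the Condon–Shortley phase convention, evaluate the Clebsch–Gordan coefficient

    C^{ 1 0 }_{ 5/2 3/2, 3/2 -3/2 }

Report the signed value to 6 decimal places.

+0.447214

triangle: 3!×2!×0!/6! = 12/720
(j±m)!: 4!×1!×0!×3!×1!×1! = 144
prefactor² = (2J+1)×Δ×N² = 36/5
  k=0: +1/(0!×3!×1!×0!×1!×0!) = 1/6
Σ = 1/6  ⇒  CG² = 36/5×1/6² = 1/5
CG = +√(1/5) = +0.447214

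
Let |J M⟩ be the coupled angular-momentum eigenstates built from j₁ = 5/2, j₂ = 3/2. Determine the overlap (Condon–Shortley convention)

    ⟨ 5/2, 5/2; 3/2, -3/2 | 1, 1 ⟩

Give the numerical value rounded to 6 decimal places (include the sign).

triangle: 3!·2!·0!/6! = 12/720
(j±m)!: 5!·0!·0!·3!·2!·0! = 1440
prefactor² = (2J+1)·Δ·N² = 72
  k=0: +1/(0!·3!·0!·0!·2!·0!) = 1/12
Σ = 1/12  ⇒  CG² = 72·1/12² = 1/2
CG = +√(1/2) = +0.707107

+√(1/2) ≈ +0.707107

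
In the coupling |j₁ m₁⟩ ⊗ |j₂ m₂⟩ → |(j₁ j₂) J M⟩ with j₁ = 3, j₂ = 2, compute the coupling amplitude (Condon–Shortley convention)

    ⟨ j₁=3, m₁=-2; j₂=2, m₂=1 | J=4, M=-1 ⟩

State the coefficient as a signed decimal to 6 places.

-0.591608

triangle: 1!×5!×3!/10! = 720/3628800
(j±m)!: 1!×5!×3!×1!×3!×5! = 518400
prefactor² = (2J+1)×Δ×N² = 6480/7
  k=0: +1/(0!×1!×5!×3!×0!×0!) = 1/720
  k=1: −1/(1!×0!×4!×2!×1!×1!) = -1/48
Σ = -7/360  ⇒  CG² = 6480/7×(-7/360)² = 7/20
CG = −√(7/20) = -0.591608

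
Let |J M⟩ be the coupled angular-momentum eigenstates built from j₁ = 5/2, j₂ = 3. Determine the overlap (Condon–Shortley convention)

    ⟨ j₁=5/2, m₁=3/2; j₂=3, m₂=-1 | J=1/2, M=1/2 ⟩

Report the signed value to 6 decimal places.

-0.308607

√[2·5!0!1!/7! · 4!1!2!4!1!0!] = √(384/7)
  +(−1)^1/∏(1,4,0,1,0,0)! = -1/24  (running -1/24)
⟨..|..⟩ = √(384/7)·(-1/24) = -0.308607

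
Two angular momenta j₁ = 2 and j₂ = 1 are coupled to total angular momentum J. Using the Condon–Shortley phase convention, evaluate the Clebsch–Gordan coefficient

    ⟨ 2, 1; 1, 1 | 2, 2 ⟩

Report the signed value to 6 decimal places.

j₁+j₂−J=1  J+j₁−j₂=3  J−j₁+j₂=1  j₁+j₂+J+1=6
(j₁±m₁, j₂±m₂, J±M) = (3,1,2,0,4,0)
P² = 12
sum k=1..1:
  [1] −1/6 = -1/6
S = -1/6
C² = P²·S² = 1/3 ; C = -0.577350

-0.577350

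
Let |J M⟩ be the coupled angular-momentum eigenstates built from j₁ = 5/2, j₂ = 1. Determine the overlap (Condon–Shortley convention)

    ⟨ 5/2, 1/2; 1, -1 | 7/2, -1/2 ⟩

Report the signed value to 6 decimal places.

+√(2/7) ≈ +0.534522

triangle: 0!·5!·2!/8! = 240/40320
(j±m)!: 3!·2!·0!·2!·3!·4! = 3456
prefactor² = (2J+1)·Δ·N² = 1152/7
  k=0: +1/(0!·0!·2!·0!·3!·2!) = 1/24
Σ = 1/24  ⇒  CG² = 1152/7·1/24² = 2/7
CG = +√(2/7) = +0.534522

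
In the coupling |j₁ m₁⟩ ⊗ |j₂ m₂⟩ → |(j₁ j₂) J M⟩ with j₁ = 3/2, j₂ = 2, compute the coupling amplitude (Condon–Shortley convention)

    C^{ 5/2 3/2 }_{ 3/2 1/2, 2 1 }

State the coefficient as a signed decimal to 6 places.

√[6·1!2!3!/7! · 2!1!3!1!4!1!] = √(144/35)
  +(−1)^0/∏(0,1,1,3,1,0)! = 1/6  (running 1/6)
  +(−1)^1/∏(1,0,0,2,2,1)! = -1/4  (running -1/12)
⟨..|..⟩ = √(144/35)·(-1/12) = -0.169031

-0.169031  (= −√(1/35))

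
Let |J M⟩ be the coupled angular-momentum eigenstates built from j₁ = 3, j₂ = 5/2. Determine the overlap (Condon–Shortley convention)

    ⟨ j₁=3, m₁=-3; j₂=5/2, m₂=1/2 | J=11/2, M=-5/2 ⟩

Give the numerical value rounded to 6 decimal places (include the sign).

+0.246183  (= +√(2/33))

triangle: 0!·6!·5!/12! = 86400/479001600
(j±m)!: 0!·6!·3!·2!·3!·8! = 2090188800
prefactor² = (2J+1)·Δ·N² = 49766400/11
  k=0: +1/(0!·0!·6!·3!·0!·2!) = 1/8640
Σ = 1/8640  ⇒  CG² = 49766400/11·1/8640² = 2/33
CG = +√(2/33) = +0.246183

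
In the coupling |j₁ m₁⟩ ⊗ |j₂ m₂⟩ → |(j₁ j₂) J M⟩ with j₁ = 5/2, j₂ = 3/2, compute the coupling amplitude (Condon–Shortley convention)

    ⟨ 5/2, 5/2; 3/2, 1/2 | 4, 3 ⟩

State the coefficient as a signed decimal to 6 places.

+0.612372  (= +√(3/8))

j₁+j₂−J=0  J+j₁−j₂=5  J−j₁+j₂=3  j₁+j₂+J+1=9
(j₁±m₁, j₂±m₂, J±M) = (5,0,2,1,7,1)
P² = 21600
sum k=0..0:
  [0] +1/240 = 1/240
S = 1/240
C² = P²·S² = 3/8 ; C = +0.612372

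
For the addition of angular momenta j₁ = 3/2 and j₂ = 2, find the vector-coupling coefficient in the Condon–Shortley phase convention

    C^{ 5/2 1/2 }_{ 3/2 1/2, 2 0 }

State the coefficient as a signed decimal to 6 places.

+√(3/35) ≈ +0.292770

j₁+j₂−J=1  J+j₁−j₂=2  J−j₁+j₂=3  j₁+j₂+J+1=7
(j₁±m₁, j₂±m₂, J±M) = (2,1,2,2,3,2)
P² = 48/35
sum k=0..1:
  [0] +1/2 = 1/2
  [1] −1/4 = -1/4
S = 1/4
C² = P²·S² = 3/35 ; C = +0.292770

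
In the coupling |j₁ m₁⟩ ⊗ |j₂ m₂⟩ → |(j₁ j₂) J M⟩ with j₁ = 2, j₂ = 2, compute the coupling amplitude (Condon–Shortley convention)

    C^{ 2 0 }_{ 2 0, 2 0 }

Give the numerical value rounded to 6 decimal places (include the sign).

j₁+j₂−J=2  J+j₁−j₂=2  J−j₁+j₂=2  j₁+j₂+J+1=7
(j₁±m₁, j₂±m₂, J±M) = (2,2,2,2,2,2)
P² = 32/63
sum k=0..2:
  [0] +1/8 = 1/8
  [1] −1/1 = -1
  [2] +1/8 = 1/8
S = -3/4
C² = P²·S² = 2/7 ; C = -0.534522

-0.534522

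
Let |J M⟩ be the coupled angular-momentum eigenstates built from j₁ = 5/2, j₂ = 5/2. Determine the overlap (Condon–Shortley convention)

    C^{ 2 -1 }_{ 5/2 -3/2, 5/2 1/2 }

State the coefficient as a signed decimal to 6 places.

+0.377964

j₁+j₂−J=3  J+j₁−j₂=2  J−j₁+j₂=2  j₁+j₂+J+1=8
(j₁±m₁, j₂±m₂, J±M) = (1,4,3,2,1,3)
P² = 36/7
sum k=2..3:
  [2] +1/4 = 1/4
  [3] −1/12 = -1/12
S = 1/6
C² = P²·S² = 1/7 ; C = +0.377964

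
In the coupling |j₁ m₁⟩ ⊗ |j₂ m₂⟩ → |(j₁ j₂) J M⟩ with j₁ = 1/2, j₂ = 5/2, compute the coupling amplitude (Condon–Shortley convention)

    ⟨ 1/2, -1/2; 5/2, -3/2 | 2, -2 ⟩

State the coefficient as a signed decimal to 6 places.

triangle: 1!×0!×4!/6! = 24/720
(j±m)!: 0!×1!×1!×4!×0!×4! = 576
prefactor² = (2J+1)×Δ×N² = 96
  k=1: −1/(1!×0!×0!×0!×0!×4!) = -1/24
Σ = -1/24  ⇒  CG² = 96×(-1/24)² = 1/6
CG = −√(1/6) = -0.408248

-0.408248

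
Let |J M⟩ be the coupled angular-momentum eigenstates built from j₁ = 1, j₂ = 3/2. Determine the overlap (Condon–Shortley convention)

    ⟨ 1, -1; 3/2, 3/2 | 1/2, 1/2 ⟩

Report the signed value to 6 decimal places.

+√(1/2) ≈ +0.707107

triangle: 2!×0!×1!/4! = 2/24
(j±m)!: 0!×2!×3!×0!×1!×0! = 12
prefactor² = (2J+1)×Δ×N² = 2
  k=2: +1/(2!×0!×0!×1!×0!×0!) = 1/2
Σ = 1/2  ⇒  CG² = 2×1/2² = 1/2
CG = +√(1/2) = +0.707107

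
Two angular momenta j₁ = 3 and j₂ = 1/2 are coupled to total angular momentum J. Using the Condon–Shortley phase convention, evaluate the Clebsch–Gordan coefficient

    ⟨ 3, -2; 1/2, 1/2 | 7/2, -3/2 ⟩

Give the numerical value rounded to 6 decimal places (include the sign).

+√(2/7) = +0.534522

√[8·0!6!1!/8! · 1!5!1!0!2!5!] = √(28800/7)
  +(−1)^0/∏(0,0,5,1,1,0)! = 1/120  (running 1/120)
⟨..|..⟩ = √(28800/7)·(1/120) = +0.534522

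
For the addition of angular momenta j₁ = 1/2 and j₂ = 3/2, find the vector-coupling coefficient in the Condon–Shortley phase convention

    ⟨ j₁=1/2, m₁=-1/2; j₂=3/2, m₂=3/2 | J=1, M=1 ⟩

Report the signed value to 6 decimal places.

triangle: 1!×0!×2!/4! = 2/24
(j±m)!: 0!×1!×3!×0!×2!×0! = 12
prefactor² = (2J+1)×Δ×N² = 3
  k=1: −1/(1!×0!×0!×2!×0!×0!) = -1/2
Σ = -1/2  ⇒  CG² = 3×(-1/2)² = 3/4
CG = −√(3/4) = -0.866025

−√(3/4) = -0.866025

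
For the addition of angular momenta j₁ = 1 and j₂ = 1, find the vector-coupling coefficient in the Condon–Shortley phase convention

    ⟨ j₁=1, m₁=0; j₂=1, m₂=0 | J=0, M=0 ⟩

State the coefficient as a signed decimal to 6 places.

j₁+j₂−J=2  J+j₁−j₂=0  J−j₁+j₂=0  j₁+j₂+J+1=3
(j₁±m₁, j₂±m₂, J±M) = (1,1,1,1,0,0)
P² = 1/3
sum k=1..1:
  [1] −1/1 = -1
S = -1
C² = P²·S² = 1/3 ; C = -0.577350

−√(1/3) = -0.577350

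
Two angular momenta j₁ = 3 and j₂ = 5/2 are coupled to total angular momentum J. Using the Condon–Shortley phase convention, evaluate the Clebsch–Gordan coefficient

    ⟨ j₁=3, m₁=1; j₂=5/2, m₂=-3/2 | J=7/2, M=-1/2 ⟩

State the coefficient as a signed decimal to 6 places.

+0.356348

triangle: 2!×4!×3!/10! = 288/3628800
(j±m)!: 4!×2!×1!×4!×3!×4! = 165888
prefactor² = (2J+1)×Δ×N² = 18432/175
  k=0: +1/(0!×2!×2!×1!×2!×2!) = 1/16
  k=1: −1/(1!×1!×1!×0!×3!×3!) = -1/36
Σ = 5/144  ⇒  CG² = 18432/175×5/144² = 8/63
CG = +√(8/63) = +0.356348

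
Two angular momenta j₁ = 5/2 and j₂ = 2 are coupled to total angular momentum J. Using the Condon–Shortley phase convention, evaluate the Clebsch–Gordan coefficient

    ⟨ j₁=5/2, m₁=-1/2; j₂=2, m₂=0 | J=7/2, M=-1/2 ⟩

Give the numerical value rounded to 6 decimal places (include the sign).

triangle: 1!×4!×3!/9! = 144/362880
(j±m)!: 2!×3!×2!×2!×3!×4! = 6912
prefactor² = (2J+1)×Δ×N² = 768/35
  k=0: +1/(0!×1!×3!×2!×1!×1!) = 1/12
  k=1: −1/(1!×0!×2!×1!×2!×2!) = -1/8
Σ = -1/24  ⇒  CG² = 768/35×(-1/24)² = 4/105
CG = −√(4/105) = -0.195180

-0.195180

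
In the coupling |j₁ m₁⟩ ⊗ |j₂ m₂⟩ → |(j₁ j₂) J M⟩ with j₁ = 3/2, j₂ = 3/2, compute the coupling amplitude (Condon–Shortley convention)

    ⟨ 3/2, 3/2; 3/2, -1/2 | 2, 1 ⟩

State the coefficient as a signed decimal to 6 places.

+0.707107  (= +√(1/2))

√[5·1!2!2!/6! · 3!0!1!2!3!1!] = √(2)
  +(−1)^0/∏(0,1,0,1,2,1)! = 1/2  (running 1/2)
⟨..|..⟩ = √(2)·(1/2) = +0.707107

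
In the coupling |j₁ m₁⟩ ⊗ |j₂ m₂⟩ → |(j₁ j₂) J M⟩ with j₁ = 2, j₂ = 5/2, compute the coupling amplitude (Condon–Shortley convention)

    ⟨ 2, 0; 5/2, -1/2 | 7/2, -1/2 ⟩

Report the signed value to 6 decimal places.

√[8·1!3!4!/9! · 2!2!2!3!3!4!] = √(768/35)
  +(−1)^0/∏(0,1,2,2,1,2)! = 1/8  (running 1/8)
  +(−1)^1/∏(1,0,1,1,2,3)! = -1/12  (running 1/24)
⟨..|..⟩ = √(768/35)·(1/24) = +0.195180

+0.195180  (= +√(4/105))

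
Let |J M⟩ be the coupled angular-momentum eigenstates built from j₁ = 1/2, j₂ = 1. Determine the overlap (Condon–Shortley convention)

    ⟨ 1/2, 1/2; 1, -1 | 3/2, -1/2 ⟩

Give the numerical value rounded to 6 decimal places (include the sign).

√[4·0!1!2!/4! · 1!0!0!2!1!2!] = √(4/3)
  +(−1)^0/∏(0,0,0,0,1,2)! = 1/2  (running 1/2)
⟨..|..⟩ = √(4/3)·(1/2) = +0.577350

+√(1/3) = +0.577350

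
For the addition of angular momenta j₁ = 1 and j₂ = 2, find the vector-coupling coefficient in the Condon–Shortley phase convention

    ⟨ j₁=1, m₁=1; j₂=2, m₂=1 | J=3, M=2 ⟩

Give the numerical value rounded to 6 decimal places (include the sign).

+0.816497  (= +√(2/3))

√[7·0!2!4!/7! · 2!0!3!1!5!1!] = √(96)
  +(−1)^0/∏(0,0,0,3,2,1)! = 1/12  (running 1/12)
⟨..|..⟩ = √(96)·(1/12) = +0.816497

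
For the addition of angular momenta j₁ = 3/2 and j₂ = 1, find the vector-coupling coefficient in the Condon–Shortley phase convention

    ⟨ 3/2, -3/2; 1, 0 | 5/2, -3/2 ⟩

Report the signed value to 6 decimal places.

j₁+j₂−J=0  J+j₁−j₂=3  J−j₁+j₂=2  j₁+j₂+J+1=6
(j₁±m₁, j₂±m₂, J±M) = (0,3,1,1,1,4)
P² = 72/5
sum k=0..0:
  [0] +1/6 = 1/6
S = 1/6
C² = P²·S² = 2/5 ; C = +0.632456

+0.632456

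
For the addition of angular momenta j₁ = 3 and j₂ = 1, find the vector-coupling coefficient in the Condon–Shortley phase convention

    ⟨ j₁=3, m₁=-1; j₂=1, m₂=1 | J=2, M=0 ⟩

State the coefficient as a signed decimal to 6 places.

√[5·2!4!0!/7! · 2!4!2!0!2!2!] = √(128/7)
  +(−1)^2/∏(2,0,2,0,2,0)! = 1/8  (running 1/8)
⟨..|..⟩ = √(128/7)·(1/8) = +0.534522

+0.534522  (= +√(2/7))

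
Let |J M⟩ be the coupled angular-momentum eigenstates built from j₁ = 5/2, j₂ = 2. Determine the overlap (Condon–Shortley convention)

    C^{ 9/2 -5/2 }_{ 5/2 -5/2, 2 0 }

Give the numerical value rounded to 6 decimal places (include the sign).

√[10·0!5!4!/10! · 0!5!2!2!2!7!] = √(38400)
  +(−1)^0/∏(0,0,5,2,0,2)! = 1/480  (running 1/480)
⟨..|..⟩ = √(38400)·(1/480) = +0.408248

+√(1/6) = +0.408248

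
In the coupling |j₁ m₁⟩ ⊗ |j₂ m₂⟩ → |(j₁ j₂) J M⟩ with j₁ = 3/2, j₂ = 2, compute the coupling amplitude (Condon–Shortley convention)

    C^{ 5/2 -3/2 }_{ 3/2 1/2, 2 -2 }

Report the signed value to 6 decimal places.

√[6·1!2!3!/7! · 2!1!0!4!1!4!] = √(576/35)
  +(−1)^0/∏(0,1,1,0,1,3)! = 1/6  (running 1/6)
⟨..|..⟩ = √(576/35)·(1/6) = +0.676123

+0.676123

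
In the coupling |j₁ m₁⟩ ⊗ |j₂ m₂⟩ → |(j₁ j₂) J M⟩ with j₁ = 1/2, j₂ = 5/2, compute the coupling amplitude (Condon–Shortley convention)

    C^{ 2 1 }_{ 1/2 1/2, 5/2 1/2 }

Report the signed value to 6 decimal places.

+0.577350

j₁+j₂−J=1  J+j₁−j₂=0  J−j₁+j₂=4  j₁+j₂+J+1=6
(j₁±m₁, j₂±m₂, J±M) = (1,0,3,2,3,1)
P² = 12
sum k=0..0:
  [0] +1/6 = 1/6
S = 1/6
C² = P²·S² = 1/3 ; C = +0.577350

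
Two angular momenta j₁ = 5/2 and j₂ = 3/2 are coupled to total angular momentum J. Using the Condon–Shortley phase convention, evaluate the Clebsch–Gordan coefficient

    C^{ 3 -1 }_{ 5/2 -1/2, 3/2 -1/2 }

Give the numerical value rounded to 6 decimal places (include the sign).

√[7·1!4!2!/8! · 2!3!1!2!2!4!] = √(48/5)
  +(−1)^0/∏(0,1,3,1,1,1)! = 1/6  (running 1/6)
  +(−1)^1/∏(1,0,2,0,2,2)! = -1/8  (running 1/24)
⟨..|..⟩ = √(48/5)·(1/24) = +0.129099

+√(1/60) ≈ +0.129099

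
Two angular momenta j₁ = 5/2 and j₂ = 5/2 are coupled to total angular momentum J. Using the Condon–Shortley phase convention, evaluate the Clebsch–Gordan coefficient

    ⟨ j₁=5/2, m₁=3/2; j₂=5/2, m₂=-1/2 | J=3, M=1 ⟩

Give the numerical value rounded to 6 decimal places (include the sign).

+√(1/30) = +0.182574

j₁+j₂−J=2  J+j₁−j₂=3  J−j₁+j₂=3  j₁+j₂+J+1=9
(j₁±m₁, j₂±m₂, J±M) = (4,1,2,3,4,2)
P² = 96/5
sum k=0..1:
  [0] +1/8 = 1/8
  [1] −1/12 = -1/12
S = 1/24
C² = P²·S² = 1/30 ; C = +0.182574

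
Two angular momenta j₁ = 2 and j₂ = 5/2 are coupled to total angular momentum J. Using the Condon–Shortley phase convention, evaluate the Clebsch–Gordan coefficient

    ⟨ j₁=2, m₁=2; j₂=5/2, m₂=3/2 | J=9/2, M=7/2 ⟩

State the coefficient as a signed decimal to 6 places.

j₁+j₂−J=0  J+j₁−j₂=4  J−j₁+j₂=5  j₁+j₂+J+1=10
(j₁±m₁, j₂±m₂, J±M) = (4,0,4,1,8,1)
P² = 184320
sum k=0..0:
  [0] +1/576 = 1/576
S = 1/576
C² = P²·S² = 5/9 ; C = +0.745356

+0.745356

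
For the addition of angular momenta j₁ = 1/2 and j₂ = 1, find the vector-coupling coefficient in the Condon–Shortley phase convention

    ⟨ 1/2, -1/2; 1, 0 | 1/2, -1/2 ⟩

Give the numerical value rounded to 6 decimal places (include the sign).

√[2·1!0!1!/3! · 0!1!1!1!0!1!] = √(1/3)
  +(−1)^1/∏(1,0,0,0,0,1)! = -1  (running -1)
⟨..|..⟩ = √(1/3)·(-1) = -0.577350

−√(1/3) ≈ -0.577350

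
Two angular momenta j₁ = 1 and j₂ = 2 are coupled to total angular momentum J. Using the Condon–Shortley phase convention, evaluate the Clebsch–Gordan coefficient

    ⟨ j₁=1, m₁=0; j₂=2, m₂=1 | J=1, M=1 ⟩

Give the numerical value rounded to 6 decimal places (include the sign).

√[3·2!0!2!/5! · 1!1!3!1!2!0!] = √(6/5)
  +(−1)^1/∏(1,1,0,2,0,0)! = -1/2  (running -1/2)
⟨..|..⟩ = √(6/5)·(-1/2) = -0.547723

−√(3/10) = -0.547723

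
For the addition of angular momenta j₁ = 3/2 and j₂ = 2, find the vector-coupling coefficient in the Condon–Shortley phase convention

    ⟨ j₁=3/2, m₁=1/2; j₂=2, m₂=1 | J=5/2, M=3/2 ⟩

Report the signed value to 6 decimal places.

√[6·1!2!3!/7! · 2!1!3!1!4!1!] = √(144/35)
  +(−1)^0/∏(0,1,1,3,1,0)! = 1/6  (running 1/6)
  +(−1)^1/∏(1,0,0,2,2,1)! = -1/4  (running -1/12)
⟨..|..⟩ = √(144/35)·(-1/12) = -0.169031

−√(1/35) ≈ -0.169031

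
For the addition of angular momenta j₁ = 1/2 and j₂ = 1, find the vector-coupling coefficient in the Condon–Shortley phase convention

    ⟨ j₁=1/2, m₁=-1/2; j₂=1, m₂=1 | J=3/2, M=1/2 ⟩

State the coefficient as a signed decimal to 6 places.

+√(1/3) ≈ +0.577350

√[4·0!1!2!/4! · 0!1!2!0!2!1!] = √(4/3)
  +(−1)^0/∏(0,0,1,2,0,0)! = 1/2  (running 1/2)
⟨..|..⟩ = √(4/3)·(1/2) = +0.577350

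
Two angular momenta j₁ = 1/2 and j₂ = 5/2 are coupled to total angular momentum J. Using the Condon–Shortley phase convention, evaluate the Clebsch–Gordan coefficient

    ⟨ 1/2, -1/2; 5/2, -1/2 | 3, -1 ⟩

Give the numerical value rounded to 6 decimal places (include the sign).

j₁+j₂−J=0  J+j₁−j₂=1  J−j₁+j₂=5  j₁+j₂+J+1=7
(j₁±m₁, j₂±m₂, J±M) = (0,1,2,3,2,4)
P² = 96
sum k=0..0:
  [0] +1/12 = 1/12
S = 1/12
C² = P²·S² = 2/3 ; C = +0.816497

+0.816497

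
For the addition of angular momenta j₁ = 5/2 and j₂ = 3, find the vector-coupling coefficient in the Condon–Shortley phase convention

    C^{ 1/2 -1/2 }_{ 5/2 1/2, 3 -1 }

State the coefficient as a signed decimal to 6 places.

+√(4/21) ≈ +0.436436

j₁+j₂−J=5  J+j₁−j₂=0  J−j₁+j₂=1  j₁+j₂+J+1=7
(j₁±m₁, j₂±m₂, J±M) = (3,2,2,4,0,1)
P² = 192/7
sum k=2..2:
  [2] +1/12 = 1/12
S = 1/12
C² = P²·S² = 4/21 ; C = +0.436436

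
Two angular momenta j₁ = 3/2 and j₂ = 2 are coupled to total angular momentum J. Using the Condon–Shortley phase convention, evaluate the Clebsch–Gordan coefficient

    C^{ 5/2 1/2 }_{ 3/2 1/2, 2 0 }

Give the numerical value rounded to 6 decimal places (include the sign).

+√(3/35) ≈ +0.292770

j₁+j₂−J=1  J+j₁−j₂=2  J−j₁+j₂=3  j₁+j₂+J+1=7
(j₁±m₁, j₂±m₂, J±M) = (2,1,2,2,3,2)
P² = 48/35
sum k=0..1:
  [0] +1/2 = 1/2
  [1] −1/4 = -1/4
S = 1/4
C² = P²·S² = 3/35 ; C = +0.292770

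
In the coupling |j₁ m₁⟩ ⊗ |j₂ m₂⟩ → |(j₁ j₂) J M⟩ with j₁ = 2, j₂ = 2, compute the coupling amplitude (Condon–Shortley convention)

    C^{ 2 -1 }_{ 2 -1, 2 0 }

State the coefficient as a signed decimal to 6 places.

−√(1/14) ≈ -0.267261

triangle: 2!×2!×2!/7! = 8/5040
(j±m)!: 1!×3!×2!×2!×1!×3! = 144
prefactor² = (2J+1)×Δ×N² = 8/7
  k=1: −1/(1!×1!×2!×1!×0!×1!) = -1/2
  k=2: +1/(2!×0!×1!×0!×1!×2!) = 1/4
Σ = -1/4  ⇒  CG² = 8/7×(-1/4)² = 1/14
CG = −√(1/14) = -0.267261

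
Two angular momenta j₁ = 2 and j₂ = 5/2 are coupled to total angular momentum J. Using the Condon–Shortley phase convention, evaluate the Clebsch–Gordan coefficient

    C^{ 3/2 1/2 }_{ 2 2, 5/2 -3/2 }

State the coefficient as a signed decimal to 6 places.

+0.552052

√[4·3!1!2!/7! · 4!0!1!4!2!1!] = √(384/35)
  +(−1)^0/∏(0,3,0,1,1,1)! = 1/6  (running 1/6)
⟨..|..⟩ = √(384/35)·(1/6) = +0.552052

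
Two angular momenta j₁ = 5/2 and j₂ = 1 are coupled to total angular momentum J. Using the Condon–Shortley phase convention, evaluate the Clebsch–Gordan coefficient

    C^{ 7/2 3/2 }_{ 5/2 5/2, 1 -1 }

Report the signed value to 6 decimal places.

triangle: 0!*5!*2!/8! = 240/40320
(j±m)!: 5!*0!*0!*2!*5!*2! = 57600
prefactor² = (2J+1)*Δ*N² = 19200/7
  k=0: +1/(0!*0!*0!*0!*5!*2!) = 1/240
Σ = 1/240  ⇒  CG² = 19200/7*1/240² = 1/21
CG = +√(1/21) = +0.218218

+0.218218  (= +√(1/21))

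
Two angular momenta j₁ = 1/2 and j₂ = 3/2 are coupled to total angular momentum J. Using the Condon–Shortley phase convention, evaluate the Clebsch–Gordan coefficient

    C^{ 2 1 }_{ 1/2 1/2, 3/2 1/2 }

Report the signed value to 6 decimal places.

j₁+j₂−J=0  J+j₁−j₂=1  J−j₁+j₂=3  j₁+j₂+J+1=5
(j₁±m₁, j₂±m₂, J±M) = (1,0,2,1,3,1)
P² = 3
sum k=0..0:
  [0] +1/2 = 1/2
S = 1/2
C² = P²·S² = 3/4 ; C = +0.866025

+√(3/4) ≈ +0.866025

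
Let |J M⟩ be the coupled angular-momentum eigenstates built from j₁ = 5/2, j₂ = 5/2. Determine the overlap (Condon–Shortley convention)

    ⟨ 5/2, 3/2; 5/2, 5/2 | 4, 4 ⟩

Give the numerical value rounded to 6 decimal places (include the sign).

√[9·1!4!4!/10! · 4!1!5!0!8!0!] = √(165888)
  +(−1)^1/∏(1,0,0,4,4,0)! = -1/576  (running -1/576)
⟨..|..⟩ = √(165888)·(-1/576) = -0.707107

-0.707107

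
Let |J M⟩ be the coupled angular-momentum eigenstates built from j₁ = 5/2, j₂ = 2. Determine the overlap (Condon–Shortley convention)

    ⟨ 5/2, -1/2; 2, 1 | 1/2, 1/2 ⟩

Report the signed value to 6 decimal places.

−√(2/15) ≈ -0.365148

√[2·4!1!0!/6! · 2!3!3!1!1!0!] = √(24/5)
  +(−1)^3/∏(3,1,0,0,1,0)! = -1/6  (running -1/6)
⟨..|..⟩ = √(24/5)·(-1/6) = -0.365148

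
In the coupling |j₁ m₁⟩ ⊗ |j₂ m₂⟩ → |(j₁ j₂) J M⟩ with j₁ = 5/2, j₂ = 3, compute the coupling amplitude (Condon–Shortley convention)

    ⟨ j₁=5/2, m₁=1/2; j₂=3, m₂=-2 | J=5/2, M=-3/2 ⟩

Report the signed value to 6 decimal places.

triangle: 3!*2!*3!/9! = 72/362880
(j±m)!: 3!*2!*1!*5!*1!*4! = 34560
prefactor² = (2J+1)*Δ*N² = 288/7
  k=0: +1/(0!*3!*2!*1!*0!*2!) = 1/24
  k=1: −1/(1!*2!*1!*0!*1!*3!) = -1/12
Σ = -1/24  ⇒  CG² = 288/7*(-1/24)² = 1/14
CG = −√(1/14) = -0.267261

-0.267261  (= −√(1/14))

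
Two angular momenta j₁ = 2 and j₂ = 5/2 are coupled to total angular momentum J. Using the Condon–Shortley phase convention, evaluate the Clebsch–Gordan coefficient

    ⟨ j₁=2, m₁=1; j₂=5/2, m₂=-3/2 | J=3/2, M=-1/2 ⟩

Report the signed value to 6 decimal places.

-0.138013  (= −√(2/105))

triangle: 3!×1!×2!/7! = 12/5040
(j±m)!: 3!×1!×1!×4!×1!×2! = 288
prefactor² = (2J+1)×Δ×N² = 96/35
  k=0: +1/(0!×3!×1!×1!×0!×1!) = 1/6
  k=1: −1/(1!×2!×0!×0!×1!×2!) = -1/4
Σ = -1/12  ⇒  CG² = 96/35×(-1/12)² = 2/105
CG = −√(2/105) = -0.138013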